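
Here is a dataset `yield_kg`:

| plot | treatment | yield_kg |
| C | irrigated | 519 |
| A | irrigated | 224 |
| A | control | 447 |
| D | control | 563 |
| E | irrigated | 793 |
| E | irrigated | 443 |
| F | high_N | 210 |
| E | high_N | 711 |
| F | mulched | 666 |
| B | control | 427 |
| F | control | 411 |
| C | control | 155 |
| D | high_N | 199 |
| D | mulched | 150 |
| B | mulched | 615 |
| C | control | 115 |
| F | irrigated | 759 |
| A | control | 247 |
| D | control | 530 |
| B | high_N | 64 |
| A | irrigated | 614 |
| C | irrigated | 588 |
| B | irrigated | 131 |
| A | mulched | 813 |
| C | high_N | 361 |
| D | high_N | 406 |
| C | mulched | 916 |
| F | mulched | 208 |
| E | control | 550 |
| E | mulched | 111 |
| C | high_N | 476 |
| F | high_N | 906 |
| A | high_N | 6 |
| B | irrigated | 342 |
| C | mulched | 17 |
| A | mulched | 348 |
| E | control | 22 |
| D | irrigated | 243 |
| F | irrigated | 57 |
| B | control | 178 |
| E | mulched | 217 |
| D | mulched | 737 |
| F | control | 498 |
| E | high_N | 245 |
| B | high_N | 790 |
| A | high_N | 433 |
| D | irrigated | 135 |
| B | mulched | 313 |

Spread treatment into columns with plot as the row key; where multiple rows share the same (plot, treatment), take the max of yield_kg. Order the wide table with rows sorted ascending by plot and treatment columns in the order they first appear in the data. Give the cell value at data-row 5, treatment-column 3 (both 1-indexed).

711

With rows sorted ascending by plot, row 5 is plot=E. treatment columns in first-appearance order: irrigated, control, high_N, mulched; column 3 is high_N.
Long rows with plot=E, treatment=high_N: max(711, 245) = 711.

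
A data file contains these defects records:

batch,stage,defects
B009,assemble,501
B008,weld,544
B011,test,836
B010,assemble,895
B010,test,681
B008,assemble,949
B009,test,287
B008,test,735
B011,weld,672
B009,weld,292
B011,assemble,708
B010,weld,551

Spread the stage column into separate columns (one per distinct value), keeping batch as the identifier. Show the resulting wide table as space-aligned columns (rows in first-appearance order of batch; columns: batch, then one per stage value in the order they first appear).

batch  assemble  weld  test
B009   501       292   287 
B008   949       544   735 
B011   708       672   836 
B010   895       551   681 

Columns: batch plus the 3 distinct stage values (assemble, weld, test).
For example, row B009 column assemble takes defects=501 from the long row (B009, assemble).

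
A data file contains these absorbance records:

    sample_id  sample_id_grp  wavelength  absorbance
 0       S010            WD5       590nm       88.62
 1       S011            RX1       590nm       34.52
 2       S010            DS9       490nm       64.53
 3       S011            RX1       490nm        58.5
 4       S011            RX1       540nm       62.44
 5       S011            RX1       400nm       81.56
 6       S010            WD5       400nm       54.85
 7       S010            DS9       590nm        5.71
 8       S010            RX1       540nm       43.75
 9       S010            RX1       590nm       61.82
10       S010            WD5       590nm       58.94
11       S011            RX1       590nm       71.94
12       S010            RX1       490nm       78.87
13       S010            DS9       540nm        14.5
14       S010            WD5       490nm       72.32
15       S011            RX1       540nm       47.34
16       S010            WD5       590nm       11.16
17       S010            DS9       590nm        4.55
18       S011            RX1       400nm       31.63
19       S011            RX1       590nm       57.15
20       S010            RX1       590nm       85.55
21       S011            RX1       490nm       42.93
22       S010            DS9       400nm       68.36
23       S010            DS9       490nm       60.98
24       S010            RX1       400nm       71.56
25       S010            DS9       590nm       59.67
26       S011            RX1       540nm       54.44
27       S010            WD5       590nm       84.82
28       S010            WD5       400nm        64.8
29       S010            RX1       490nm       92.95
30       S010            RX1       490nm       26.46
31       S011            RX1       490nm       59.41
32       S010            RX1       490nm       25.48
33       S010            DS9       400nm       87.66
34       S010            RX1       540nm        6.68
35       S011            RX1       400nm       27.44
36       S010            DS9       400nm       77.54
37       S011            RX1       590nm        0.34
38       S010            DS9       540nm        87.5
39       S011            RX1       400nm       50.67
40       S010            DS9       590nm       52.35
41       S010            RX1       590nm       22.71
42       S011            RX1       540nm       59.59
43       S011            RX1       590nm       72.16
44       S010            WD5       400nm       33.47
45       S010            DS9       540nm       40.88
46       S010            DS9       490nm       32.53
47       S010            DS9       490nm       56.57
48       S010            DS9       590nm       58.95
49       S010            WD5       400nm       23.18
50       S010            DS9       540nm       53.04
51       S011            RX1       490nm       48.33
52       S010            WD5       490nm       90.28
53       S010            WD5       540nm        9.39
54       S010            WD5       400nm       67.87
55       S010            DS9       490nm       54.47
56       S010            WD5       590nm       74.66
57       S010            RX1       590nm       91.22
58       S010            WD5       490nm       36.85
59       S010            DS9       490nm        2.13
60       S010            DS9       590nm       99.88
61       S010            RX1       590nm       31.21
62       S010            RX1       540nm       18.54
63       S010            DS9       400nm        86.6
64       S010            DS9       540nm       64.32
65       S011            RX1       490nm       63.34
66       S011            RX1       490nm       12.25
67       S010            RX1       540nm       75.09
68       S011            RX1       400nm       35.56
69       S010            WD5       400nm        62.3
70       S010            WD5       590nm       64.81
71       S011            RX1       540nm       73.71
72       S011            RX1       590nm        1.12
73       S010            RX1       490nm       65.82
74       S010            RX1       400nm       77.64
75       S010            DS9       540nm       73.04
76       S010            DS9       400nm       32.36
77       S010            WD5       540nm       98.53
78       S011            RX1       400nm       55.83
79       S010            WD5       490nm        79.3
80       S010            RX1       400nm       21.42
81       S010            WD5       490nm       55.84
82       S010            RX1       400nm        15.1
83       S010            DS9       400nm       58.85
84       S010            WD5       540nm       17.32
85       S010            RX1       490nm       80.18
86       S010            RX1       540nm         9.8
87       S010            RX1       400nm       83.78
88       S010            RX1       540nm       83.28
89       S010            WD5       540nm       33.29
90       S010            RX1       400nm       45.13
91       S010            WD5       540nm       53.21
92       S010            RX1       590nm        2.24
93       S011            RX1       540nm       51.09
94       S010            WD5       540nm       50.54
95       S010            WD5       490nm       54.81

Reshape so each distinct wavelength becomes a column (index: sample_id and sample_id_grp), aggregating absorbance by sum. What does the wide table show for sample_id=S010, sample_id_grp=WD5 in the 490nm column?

Rows with sample_id=S010, sample_id_grp=WD5 and wavelength=490nm: absorbance values are 72.32, 90.28, 36.85, 79.3, 55.84, 54.81.
72.32 + 90.28 + 36.85 + 79.3 + 55.84 + 54.81 = 389.40.

389.40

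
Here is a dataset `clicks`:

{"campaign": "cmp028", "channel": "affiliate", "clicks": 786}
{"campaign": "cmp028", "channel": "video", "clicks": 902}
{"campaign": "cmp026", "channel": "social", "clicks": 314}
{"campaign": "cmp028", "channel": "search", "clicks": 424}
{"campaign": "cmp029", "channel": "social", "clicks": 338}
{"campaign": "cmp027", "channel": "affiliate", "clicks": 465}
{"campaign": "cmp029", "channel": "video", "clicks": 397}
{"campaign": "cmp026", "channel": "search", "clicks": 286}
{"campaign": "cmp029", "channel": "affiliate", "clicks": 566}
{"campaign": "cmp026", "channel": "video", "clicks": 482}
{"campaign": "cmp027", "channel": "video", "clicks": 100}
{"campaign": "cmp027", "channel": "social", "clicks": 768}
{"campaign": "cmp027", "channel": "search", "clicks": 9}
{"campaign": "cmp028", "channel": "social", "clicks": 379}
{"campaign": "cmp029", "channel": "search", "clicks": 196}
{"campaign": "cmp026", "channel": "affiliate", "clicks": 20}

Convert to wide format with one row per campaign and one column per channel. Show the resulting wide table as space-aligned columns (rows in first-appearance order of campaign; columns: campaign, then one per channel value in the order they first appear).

campaign  affiliate  video  social  search
cmp028    786        902    379     424   
cmp026    20         482    314     286   
cmp029    566        397    338     196   
cmp027    465        100    768     9     

Columns: campaign plus the 4 distinct channel values (affiliate, video, social, search).
For example, row cmp028 column affiliate takes clicks=786 from the long row (cmp028, affiliate).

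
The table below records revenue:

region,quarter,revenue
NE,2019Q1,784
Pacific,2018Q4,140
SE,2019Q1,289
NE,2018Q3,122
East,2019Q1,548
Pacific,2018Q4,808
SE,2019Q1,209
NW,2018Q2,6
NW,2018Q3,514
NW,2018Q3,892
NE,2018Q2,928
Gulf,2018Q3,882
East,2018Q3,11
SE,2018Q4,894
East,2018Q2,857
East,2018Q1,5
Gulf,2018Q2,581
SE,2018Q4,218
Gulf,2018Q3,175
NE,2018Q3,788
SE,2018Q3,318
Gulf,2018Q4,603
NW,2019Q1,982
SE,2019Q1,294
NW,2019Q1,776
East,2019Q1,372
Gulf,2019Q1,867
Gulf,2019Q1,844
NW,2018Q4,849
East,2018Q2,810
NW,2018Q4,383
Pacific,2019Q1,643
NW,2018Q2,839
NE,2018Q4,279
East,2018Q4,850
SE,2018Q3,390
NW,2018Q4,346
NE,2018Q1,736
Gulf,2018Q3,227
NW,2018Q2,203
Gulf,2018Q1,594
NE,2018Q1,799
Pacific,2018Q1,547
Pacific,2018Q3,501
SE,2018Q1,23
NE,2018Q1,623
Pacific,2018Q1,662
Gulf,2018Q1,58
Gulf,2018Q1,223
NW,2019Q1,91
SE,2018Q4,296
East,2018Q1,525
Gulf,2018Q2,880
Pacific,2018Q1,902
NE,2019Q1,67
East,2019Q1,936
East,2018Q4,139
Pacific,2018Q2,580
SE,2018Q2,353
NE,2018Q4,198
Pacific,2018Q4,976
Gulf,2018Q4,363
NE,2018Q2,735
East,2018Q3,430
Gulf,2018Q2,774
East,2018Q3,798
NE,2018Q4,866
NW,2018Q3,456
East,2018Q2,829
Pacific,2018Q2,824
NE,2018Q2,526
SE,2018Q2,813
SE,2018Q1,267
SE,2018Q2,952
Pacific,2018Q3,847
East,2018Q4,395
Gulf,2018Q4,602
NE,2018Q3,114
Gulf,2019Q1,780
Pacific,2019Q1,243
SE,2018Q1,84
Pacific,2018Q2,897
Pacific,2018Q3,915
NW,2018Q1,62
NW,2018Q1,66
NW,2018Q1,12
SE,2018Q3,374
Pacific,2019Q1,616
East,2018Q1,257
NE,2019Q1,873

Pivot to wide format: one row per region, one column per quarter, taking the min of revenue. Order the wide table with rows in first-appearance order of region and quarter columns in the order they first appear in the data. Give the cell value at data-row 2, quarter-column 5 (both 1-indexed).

With rows in first-appearance order of region, row 2 is region=Pacific. quarter columns in first-appearance order: 2019Q1, 2018Q4, 2018Q3, 2018Q2, 2018Q1; column 5 is 2018Q1.
Long rows with region=Pacific, quarter=2018Q1: min(547, 662, 902) = 547.

547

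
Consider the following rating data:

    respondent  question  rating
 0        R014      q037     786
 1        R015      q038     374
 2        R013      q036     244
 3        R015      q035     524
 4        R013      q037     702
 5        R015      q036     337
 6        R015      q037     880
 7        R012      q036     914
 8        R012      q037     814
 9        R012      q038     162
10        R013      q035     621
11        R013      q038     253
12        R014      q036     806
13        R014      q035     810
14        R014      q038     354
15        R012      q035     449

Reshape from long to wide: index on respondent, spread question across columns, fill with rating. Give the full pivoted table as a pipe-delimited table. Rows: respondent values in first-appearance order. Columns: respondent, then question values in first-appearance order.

Columns: respondent plus the 4 distinct question values (q037, q038, q036, q035).
For example, row R014 column q037 takes rating=786 from the long row (R014, q037).

| respondent | q037 | q038 | q036 | q035 |
| R014 | 786 | 354 | 806 | 810 |
| R015 | 880 | 374 | 337 | 524 |
| R013 | 702 | 253 | 244 | 621 |
| R012 | 814 | 162 | 914 | 449 |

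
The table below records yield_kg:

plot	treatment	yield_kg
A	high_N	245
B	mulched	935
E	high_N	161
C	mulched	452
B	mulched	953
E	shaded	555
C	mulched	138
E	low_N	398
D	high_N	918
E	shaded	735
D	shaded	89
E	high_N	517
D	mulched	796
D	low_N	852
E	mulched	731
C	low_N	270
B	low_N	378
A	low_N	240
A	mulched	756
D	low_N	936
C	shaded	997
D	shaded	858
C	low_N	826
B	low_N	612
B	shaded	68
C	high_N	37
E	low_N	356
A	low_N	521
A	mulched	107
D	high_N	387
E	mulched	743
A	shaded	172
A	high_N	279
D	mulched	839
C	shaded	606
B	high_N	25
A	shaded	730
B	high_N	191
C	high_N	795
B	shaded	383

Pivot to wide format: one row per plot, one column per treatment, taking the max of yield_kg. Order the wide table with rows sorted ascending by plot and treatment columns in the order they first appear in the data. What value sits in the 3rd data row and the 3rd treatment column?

997

With rows sorted ascending by plot, row 3 is plot=C. treatment columns in first-appearance order: high_N, mulched, shaded, low_N; column 3 is shaded.
Long rows with plot=C, treatment=shaded: max(997, 606) = 997.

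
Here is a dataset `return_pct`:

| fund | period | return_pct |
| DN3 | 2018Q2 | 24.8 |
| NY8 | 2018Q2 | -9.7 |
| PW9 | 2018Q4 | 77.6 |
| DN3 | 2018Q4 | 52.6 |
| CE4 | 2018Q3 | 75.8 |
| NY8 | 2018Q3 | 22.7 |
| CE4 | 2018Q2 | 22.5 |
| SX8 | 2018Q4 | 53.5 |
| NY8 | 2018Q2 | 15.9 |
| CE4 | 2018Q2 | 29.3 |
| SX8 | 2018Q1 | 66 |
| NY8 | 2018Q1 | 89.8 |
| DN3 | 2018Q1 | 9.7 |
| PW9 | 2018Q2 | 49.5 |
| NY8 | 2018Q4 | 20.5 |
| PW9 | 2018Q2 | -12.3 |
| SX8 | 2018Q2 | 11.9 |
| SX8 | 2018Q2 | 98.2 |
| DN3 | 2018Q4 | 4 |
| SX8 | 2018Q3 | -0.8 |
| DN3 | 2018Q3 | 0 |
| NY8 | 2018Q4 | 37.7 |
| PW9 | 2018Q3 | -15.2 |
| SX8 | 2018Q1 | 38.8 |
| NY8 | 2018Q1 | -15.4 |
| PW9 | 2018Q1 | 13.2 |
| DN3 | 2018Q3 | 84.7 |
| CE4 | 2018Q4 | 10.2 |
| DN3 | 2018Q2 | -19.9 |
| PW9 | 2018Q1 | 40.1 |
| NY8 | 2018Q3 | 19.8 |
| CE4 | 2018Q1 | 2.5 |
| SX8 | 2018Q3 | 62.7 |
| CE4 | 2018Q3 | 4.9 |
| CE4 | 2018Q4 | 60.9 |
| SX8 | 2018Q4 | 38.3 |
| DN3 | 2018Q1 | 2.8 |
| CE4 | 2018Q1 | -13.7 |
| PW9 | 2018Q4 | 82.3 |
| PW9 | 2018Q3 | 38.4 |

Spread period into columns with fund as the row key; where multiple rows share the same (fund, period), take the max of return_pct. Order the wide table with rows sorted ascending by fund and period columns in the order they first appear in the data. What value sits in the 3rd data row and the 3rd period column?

22.7

With rows sorted ascending by fund, row 3 is fund=NY8. period columns in first-appearance order: 2018Q2, 2018Q4, 2018Q3, 2018Q1; column 3 is 2018Q3.
Long rows with fund=NY8, period=2018Q3: max(22.7, 19.8) = 22.7.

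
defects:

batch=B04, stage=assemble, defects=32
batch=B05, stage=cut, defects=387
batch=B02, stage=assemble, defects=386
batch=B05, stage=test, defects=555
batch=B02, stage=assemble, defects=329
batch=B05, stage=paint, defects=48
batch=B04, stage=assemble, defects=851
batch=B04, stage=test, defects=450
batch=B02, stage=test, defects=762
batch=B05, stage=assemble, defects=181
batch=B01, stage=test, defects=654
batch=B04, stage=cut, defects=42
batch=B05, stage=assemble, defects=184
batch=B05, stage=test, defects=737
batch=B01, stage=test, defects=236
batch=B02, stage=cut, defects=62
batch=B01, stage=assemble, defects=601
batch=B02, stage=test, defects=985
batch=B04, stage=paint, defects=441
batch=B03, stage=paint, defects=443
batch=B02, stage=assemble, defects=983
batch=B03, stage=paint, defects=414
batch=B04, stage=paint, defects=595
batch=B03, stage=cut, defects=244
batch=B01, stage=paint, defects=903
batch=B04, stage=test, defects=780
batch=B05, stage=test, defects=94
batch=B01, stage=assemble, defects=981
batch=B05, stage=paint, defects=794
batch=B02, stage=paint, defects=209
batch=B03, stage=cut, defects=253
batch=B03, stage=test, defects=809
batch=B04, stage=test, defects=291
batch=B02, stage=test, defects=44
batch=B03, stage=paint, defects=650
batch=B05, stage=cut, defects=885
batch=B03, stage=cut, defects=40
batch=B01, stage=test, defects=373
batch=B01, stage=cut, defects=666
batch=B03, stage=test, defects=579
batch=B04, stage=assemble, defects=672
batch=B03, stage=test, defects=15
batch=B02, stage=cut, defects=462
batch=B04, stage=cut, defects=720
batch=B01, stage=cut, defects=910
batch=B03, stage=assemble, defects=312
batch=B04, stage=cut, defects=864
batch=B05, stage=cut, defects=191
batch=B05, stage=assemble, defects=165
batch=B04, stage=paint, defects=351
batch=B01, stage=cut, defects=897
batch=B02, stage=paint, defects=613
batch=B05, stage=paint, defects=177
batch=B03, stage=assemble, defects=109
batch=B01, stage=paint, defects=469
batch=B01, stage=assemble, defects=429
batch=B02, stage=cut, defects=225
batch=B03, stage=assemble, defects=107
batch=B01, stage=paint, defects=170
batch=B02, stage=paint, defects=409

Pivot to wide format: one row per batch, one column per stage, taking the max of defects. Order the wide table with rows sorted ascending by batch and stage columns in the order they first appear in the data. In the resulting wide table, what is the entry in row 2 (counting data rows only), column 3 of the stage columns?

985

With rows sorted ascending by batch, row 2 is batch=B02. stage columns in first-appearance order: assemble, cut, test, paint; column 3 is test.
Long rows with batch=B02, stage=test: max(762, 985, 44) = 985.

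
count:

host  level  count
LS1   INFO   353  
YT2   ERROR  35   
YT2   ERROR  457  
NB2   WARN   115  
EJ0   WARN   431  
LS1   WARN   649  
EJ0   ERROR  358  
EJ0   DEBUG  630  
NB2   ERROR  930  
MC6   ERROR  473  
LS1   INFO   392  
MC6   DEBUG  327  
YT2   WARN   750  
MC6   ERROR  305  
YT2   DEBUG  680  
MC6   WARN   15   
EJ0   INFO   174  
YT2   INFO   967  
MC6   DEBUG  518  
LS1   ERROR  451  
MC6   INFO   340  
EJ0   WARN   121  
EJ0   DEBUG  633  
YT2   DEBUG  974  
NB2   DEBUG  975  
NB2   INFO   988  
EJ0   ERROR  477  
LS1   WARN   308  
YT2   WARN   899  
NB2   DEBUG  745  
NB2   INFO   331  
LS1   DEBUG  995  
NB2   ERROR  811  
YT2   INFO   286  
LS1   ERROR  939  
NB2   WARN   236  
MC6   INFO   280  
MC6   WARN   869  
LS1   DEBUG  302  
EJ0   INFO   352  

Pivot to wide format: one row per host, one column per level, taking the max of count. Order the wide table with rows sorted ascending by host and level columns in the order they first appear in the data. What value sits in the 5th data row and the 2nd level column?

457

With rows sorted ascending by host, row 5 is host=YT2. level columns in first-appearance order: INFO, ERROR, WARN, DEBUG; column 2 is ERROR.
Long rows with host=YT2, level=ERROR: max(35, 457) = 457.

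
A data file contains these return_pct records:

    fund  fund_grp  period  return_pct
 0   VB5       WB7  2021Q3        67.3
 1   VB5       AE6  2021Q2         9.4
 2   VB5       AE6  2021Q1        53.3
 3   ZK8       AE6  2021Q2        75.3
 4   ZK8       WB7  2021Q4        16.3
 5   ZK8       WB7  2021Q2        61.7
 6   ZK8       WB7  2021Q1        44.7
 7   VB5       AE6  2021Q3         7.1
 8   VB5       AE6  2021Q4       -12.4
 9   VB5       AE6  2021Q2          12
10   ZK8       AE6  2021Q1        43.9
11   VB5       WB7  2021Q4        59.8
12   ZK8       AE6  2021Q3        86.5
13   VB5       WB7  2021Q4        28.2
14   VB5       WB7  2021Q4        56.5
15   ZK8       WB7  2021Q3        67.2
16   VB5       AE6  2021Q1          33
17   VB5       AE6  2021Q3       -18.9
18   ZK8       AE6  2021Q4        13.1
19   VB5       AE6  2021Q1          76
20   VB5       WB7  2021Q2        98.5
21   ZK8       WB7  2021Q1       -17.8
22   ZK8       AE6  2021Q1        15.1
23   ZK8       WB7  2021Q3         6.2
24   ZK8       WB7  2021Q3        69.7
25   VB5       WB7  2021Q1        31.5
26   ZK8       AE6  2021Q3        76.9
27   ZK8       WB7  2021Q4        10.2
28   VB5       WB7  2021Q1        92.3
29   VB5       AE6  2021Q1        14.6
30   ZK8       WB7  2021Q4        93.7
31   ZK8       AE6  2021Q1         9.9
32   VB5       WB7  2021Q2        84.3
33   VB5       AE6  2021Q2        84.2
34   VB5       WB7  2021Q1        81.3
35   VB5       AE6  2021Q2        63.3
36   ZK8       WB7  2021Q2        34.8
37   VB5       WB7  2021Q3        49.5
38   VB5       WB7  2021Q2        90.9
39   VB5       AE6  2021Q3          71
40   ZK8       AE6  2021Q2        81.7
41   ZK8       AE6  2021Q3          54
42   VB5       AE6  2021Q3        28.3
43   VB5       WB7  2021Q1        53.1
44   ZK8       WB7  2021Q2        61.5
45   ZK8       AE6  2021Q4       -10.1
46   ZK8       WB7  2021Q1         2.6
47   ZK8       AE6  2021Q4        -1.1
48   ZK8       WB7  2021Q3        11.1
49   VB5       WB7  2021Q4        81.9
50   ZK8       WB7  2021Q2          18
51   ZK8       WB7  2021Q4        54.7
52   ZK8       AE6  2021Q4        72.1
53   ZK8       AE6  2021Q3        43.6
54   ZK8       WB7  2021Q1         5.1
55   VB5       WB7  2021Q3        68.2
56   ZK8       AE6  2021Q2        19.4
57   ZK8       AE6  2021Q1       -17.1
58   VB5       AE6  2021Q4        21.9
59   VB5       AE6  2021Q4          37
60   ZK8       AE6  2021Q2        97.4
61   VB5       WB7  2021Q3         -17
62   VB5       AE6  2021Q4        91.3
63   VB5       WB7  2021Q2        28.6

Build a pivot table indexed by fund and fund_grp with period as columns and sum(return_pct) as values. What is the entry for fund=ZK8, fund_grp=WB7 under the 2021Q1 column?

Rows with fund=ZK8, fund_grp=WB7 and period=2021Q1: return_pct values are 44.7, -17.8, 2.6, 5.1.
44.7 + -17.8 + 2.6 + 5.1 = 34.6.

34.6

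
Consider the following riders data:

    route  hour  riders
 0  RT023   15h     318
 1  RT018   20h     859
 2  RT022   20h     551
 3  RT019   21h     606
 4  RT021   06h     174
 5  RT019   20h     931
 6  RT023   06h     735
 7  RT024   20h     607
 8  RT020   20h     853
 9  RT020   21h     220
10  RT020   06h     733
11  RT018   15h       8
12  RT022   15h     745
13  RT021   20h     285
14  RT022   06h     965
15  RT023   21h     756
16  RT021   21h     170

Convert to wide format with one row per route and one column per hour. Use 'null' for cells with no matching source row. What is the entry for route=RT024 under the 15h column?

null

No long-format row has route=RT024 and hour=15h, so the cell is null.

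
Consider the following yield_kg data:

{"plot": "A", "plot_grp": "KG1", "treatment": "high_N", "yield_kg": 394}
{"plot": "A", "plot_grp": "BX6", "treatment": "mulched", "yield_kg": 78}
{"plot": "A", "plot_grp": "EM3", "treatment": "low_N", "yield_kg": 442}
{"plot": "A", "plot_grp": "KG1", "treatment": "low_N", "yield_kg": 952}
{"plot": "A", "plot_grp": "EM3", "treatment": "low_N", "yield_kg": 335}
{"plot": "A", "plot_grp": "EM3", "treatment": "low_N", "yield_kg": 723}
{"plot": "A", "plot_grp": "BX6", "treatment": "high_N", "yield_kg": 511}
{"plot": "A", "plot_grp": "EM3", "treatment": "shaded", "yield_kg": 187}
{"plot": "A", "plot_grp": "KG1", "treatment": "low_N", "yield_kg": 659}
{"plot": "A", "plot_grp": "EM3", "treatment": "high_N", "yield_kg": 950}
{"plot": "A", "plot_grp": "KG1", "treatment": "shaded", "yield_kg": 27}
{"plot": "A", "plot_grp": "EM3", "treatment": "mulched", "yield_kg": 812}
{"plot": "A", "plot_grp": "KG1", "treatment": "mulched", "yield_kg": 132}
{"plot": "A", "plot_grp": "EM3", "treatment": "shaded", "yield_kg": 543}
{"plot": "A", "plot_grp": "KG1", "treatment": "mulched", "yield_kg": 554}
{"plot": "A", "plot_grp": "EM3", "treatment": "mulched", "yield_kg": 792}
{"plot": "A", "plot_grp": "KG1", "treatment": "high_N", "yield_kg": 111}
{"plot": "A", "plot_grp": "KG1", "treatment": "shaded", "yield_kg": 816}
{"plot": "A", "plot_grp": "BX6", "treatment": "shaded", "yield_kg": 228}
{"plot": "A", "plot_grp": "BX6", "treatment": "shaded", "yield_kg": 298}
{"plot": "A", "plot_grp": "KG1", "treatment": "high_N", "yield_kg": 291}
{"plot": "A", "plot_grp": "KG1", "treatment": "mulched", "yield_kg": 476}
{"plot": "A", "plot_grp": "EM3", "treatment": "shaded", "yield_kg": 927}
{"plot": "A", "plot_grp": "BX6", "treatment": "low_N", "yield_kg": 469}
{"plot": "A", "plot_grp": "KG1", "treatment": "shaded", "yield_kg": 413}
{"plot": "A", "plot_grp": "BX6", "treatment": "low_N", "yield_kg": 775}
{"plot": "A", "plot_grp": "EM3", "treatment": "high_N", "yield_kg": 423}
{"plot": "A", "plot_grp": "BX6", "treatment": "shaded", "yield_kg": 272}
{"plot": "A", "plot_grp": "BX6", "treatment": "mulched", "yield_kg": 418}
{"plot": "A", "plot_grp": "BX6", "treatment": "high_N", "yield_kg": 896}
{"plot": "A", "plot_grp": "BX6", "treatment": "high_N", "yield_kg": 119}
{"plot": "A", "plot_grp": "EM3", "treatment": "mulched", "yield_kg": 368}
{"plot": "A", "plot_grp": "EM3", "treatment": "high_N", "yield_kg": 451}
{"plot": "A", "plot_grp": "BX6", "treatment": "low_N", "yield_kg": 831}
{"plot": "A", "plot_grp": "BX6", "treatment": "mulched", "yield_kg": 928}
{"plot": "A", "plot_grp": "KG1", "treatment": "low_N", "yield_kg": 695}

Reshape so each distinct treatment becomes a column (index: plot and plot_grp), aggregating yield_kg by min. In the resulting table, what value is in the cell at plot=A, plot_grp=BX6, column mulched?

Rows with plot=A, plot_grp=BX6 and treatment=mulched: yield_kg values are 78, 418, 928.
min(78, 418, 928) = 78.

78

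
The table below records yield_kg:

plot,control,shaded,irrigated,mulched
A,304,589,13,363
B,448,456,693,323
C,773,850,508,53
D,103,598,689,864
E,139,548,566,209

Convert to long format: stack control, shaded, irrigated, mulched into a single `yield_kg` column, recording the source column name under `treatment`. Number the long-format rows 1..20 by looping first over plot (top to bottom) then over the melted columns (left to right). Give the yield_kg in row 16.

20 rows total (5 × 4). Row 16: index ⌊(16-1)/4⌋ = 3 into plot → D; (16-1) mod 4 = 3 into the melted columns → mulched.
So row 16 is (D, mulched, 864); yield_kg = 864.

864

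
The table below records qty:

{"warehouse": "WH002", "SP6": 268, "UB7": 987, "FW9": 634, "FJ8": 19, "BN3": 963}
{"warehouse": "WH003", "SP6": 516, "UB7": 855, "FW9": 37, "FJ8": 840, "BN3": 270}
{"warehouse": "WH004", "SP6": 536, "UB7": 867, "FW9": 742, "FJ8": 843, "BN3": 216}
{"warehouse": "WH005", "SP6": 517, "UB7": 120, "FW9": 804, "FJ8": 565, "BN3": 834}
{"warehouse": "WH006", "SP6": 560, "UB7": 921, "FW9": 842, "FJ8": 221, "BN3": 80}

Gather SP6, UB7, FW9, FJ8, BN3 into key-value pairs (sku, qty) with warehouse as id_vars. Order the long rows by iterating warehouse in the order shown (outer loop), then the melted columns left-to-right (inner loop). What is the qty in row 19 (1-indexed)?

565

25 rows total (5 × 5). Row 19: index ⌊(19-1)/5⌋ = 3 into warehouse → WH005; (19-1) mod 5 = 3 into the melted columns → FJ8.
So row 19 is (WH005, FJ8, 565); qty = 565.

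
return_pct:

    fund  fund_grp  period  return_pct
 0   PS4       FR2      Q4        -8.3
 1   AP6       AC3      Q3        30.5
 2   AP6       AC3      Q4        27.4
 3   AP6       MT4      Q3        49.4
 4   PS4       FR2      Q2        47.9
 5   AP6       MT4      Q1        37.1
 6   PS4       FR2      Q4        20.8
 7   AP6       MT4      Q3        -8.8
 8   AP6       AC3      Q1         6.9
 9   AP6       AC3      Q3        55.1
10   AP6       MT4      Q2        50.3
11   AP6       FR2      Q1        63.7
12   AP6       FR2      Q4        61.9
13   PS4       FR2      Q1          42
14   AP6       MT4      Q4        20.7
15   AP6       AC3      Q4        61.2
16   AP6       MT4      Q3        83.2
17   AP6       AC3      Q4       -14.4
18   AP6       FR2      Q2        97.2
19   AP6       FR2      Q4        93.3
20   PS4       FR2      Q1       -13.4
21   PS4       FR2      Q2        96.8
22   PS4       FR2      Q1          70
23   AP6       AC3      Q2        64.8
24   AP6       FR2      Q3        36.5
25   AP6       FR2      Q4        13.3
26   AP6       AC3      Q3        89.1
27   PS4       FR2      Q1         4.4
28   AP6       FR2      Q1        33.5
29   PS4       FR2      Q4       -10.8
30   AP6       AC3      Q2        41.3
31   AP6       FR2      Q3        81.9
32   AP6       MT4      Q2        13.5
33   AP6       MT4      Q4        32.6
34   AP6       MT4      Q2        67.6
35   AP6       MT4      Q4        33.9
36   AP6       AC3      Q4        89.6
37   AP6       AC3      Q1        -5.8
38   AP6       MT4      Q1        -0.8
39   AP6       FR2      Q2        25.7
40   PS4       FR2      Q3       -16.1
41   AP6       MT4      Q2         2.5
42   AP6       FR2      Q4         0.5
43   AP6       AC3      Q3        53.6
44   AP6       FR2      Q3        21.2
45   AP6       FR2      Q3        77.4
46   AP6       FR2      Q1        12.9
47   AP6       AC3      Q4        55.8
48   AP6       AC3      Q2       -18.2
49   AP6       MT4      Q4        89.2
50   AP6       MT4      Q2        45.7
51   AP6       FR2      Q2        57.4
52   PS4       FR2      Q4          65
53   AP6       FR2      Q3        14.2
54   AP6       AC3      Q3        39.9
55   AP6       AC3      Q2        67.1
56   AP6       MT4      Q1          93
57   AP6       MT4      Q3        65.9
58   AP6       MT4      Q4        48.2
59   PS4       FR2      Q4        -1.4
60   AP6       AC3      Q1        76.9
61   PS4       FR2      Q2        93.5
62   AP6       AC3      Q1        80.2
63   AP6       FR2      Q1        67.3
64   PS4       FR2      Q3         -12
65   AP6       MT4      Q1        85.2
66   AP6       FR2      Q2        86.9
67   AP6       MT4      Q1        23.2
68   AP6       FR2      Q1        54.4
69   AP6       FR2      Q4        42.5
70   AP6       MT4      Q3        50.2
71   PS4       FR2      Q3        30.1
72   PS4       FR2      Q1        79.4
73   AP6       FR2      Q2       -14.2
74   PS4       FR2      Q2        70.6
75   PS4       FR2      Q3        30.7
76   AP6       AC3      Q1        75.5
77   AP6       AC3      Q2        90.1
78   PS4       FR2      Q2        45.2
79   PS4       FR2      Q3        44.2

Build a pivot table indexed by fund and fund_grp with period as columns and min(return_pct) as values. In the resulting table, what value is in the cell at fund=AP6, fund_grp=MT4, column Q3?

-8.8

Rows with fund=AP6, fund_grp=MT4 and period=Q3: return_pct values are 49.4, -8.8, 83.2, 65.9, 50.2.
min(49.4, -8.8, 83.2, 65.9, 50.2) = -8.8.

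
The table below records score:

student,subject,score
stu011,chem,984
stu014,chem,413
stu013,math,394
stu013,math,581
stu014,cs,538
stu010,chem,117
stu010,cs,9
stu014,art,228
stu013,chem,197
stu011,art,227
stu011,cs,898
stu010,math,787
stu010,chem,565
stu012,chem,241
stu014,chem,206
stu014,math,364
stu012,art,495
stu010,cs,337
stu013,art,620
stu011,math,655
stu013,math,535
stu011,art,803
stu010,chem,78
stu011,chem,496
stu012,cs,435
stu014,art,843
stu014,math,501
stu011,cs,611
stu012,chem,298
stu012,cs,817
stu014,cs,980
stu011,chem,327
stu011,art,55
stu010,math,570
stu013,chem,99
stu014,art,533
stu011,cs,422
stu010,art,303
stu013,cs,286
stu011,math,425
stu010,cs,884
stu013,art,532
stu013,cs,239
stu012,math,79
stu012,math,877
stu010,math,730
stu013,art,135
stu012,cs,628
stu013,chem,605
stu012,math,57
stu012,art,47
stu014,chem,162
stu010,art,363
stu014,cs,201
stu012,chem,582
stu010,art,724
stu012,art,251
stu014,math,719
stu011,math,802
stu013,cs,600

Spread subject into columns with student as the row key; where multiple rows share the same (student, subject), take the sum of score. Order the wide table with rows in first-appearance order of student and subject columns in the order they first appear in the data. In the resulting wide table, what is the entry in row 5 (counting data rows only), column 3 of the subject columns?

1880

With rows in first-appearance order of student, row 5 is student=stu012. subject columns in first-appearance order: chem, math, cs, art; column 3 is cs.
Long rows with student=stu012, subject=cs: 435 + 817 + 628 = 1880.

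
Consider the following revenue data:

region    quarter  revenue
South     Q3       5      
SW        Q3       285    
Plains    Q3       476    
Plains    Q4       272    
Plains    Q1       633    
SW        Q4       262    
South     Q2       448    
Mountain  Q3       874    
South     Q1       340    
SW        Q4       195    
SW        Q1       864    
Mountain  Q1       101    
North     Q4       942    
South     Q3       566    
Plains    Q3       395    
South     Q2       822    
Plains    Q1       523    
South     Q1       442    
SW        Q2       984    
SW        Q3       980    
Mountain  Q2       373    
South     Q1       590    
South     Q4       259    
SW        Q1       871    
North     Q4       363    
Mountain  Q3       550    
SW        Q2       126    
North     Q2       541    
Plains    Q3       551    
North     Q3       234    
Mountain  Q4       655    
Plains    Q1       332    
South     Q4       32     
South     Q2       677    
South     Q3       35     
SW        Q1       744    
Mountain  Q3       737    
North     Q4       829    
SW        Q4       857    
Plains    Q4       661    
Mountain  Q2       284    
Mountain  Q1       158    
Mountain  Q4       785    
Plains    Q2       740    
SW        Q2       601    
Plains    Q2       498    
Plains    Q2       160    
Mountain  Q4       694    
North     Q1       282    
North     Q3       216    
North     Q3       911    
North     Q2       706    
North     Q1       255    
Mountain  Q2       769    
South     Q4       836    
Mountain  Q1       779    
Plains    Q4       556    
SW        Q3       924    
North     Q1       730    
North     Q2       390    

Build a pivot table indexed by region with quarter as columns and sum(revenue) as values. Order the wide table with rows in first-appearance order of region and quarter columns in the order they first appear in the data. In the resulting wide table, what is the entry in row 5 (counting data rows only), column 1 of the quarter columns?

With rows in first-appearance order of region, row 5 is region=North. quarter columns in first-appearance order: Q3, Q4, Q1, Q2; column 1 is Q3.
Long rows with region=North, quarter=Q3: 234 + 216 + 911 = 1361.

1361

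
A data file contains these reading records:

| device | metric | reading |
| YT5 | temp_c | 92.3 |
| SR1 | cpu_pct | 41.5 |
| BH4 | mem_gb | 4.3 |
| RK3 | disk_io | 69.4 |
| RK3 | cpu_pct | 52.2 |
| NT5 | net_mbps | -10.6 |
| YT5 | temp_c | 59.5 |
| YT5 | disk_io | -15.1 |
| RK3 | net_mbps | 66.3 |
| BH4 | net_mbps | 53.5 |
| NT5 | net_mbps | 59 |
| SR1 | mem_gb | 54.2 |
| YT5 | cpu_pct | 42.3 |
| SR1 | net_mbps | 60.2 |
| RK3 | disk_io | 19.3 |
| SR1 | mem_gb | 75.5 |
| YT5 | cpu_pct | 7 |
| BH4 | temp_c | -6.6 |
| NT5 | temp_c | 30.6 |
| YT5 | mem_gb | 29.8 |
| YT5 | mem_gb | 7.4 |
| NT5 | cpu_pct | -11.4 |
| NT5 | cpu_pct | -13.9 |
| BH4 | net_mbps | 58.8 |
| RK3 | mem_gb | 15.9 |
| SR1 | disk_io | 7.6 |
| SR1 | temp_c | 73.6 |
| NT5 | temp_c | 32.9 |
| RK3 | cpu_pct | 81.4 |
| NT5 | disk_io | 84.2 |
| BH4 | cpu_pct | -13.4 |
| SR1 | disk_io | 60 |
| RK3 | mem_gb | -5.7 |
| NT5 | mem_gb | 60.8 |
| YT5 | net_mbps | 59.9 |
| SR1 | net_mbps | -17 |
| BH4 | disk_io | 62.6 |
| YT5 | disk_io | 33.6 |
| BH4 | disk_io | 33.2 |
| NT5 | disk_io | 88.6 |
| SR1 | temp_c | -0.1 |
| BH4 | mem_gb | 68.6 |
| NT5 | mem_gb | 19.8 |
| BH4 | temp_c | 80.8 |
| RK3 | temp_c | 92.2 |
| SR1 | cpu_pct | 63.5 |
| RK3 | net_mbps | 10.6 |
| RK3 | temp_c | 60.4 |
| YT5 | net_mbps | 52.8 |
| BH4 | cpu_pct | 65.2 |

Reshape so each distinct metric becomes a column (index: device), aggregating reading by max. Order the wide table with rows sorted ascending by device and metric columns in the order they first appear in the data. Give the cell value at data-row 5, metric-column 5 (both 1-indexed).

With rows sorted ascending by device, row 5 is device=YT5. metric columns in first-appearance order: temp_c, cpu_pct, mem_gb, disk_io, net_mbps; column 5 is net_mbps.
Long rows with device=YT5, metric=net_mbps: max(59.9, 52.8) = 59.9.

59.9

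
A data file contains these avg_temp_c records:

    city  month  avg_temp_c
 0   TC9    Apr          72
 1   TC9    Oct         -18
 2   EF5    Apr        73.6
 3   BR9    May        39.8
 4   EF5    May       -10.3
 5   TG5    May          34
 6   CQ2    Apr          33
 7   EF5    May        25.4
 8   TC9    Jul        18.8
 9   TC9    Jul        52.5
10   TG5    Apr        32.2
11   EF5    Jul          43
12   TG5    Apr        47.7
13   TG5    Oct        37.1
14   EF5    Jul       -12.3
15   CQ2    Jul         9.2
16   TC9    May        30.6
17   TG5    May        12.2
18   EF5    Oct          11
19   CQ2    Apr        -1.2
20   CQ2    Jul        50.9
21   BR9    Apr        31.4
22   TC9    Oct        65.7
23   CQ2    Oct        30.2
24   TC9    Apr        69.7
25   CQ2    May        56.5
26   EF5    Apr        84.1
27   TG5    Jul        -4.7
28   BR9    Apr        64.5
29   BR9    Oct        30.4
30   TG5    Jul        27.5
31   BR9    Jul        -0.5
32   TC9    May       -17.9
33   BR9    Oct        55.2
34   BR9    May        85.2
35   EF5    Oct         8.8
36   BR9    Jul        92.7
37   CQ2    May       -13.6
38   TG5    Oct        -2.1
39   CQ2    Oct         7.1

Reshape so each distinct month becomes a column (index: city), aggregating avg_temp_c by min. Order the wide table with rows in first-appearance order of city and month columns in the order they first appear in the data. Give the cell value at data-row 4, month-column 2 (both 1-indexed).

With rows in first-appearance order of city, row 4 is city=TG5. month columns in first-appearance order: Apr, Oct, May, Jul; column 2 is Oct.
Long rows with city=TG5, month=Oct: min(37.1, -2.1) = -2.1.

-2.1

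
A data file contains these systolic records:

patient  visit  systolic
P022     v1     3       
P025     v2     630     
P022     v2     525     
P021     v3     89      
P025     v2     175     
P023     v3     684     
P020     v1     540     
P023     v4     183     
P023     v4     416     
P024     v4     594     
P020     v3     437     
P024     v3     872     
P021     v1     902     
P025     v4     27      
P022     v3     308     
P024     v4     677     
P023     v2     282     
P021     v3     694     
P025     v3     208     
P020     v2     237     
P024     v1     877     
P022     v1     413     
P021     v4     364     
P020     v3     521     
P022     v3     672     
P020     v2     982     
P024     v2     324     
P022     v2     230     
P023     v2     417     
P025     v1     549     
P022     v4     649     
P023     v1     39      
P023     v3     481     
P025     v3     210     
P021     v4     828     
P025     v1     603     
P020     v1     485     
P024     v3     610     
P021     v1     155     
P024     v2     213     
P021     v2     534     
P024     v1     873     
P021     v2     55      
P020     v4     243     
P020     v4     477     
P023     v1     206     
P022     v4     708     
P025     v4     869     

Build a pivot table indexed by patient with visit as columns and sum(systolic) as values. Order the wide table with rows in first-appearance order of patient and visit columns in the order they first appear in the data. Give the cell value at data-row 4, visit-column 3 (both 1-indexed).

With rows in first-appearance order of patient, row 4 is patient=P023. visit columns in first-appearance order: v1, v2, v3, v4; column 3 is v3.
Long rows with patient=P023, visit=v3: 684 + 481 = 1165.

1165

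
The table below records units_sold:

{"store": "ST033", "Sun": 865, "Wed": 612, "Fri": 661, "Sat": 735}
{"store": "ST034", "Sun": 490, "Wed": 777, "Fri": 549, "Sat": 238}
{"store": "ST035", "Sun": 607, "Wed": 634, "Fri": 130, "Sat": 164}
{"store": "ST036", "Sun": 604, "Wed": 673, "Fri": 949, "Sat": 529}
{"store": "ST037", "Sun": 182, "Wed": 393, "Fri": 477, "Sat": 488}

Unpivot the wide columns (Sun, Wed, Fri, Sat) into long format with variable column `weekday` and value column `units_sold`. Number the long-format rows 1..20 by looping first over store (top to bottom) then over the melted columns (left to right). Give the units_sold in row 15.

949

20 rows total (5 × 4). Row 15: index ⌊(15-1)/4⌋ = 3 into store → ST036; (15-1) mod 4 = 2 into the melted columns → Fri.
So row 15 is (ST036, Fri, 949); units_sold = 949.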